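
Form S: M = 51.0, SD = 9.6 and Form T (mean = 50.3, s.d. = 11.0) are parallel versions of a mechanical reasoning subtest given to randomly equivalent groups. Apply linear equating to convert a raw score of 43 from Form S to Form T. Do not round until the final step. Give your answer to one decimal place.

41.1

Linear equating: y = (SD_Y/SD_X)(x − M_X) + M_Y
y = (11.0/9.6)(43 − 51.0) + 50.3
y = 1.145833 × -8.0 + 50.3 = -9.1667 + 50.3 = 41.1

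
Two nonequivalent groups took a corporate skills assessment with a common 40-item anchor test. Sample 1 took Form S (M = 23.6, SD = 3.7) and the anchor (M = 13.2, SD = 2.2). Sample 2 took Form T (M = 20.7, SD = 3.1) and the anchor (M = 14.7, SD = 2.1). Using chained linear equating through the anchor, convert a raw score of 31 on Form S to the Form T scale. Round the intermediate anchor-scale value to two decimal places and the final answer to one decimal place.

25.0

Form S → anchor (Sample 1): v = (2.2/3.7)(31 − 23.6) + 13.2 = 17.60
anchor → Form T (Sample 2): y = (3.1/2.1)(17.60 − 14.7) + 20.7 = 25.0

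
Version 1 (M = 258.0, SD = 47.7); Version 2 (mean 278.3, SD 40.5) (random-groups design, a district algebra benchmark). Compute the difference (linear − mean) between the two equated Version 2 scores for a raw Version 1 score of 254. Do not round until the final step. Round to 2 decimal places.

Mean-equated: 254 + (278.3 − 258.0) = 274.30
Linear-equated: (40.5/47.7)(254 − 258.0) + 278.3 = 274.904
Difference = 274.904 − 274.30 = 0.60

0.60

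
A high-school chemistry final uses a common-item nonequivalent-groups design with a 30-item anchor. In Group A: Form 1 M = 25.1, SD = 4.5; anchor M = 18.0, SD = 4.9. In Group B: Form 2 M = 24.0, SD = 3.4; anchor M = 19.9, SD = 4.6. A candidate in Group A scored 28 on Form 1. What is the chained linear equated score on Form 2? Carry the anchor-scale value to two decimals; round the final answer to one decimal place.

24.9

Form 1 → anchor (Group A): v = (4.9/4.5)(28 − 25.1) + 18.0 = 21.16
anchor → Form 2 (Group B): y = (3.4/4.6)(21.16 − 19.9) + 24.0 = 24.9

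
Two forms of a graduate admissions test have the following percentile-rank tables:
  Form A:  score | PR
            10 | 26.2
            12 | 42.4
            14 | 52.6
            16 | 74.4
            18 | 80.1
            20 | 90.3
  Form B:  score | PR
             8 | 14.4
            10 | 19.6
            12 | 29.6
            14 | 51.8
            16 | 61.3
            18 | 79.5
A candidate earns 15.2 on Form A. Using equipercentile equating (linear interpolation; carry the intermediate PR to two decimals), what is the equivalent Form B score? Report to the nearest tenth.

PR of 15.2 on Form A: 52.6 + (15.2 − 14)/(16 − 14) × (74.4 − 52.6) = 65.68
On Form B, PR 65.68 falls between score 16 (PR 61.3) and 18 (PR 79.5).
Interpolate: 16 + (65.68 − 61.3)/(79.5 − 61.3) × (18 − 16) = 16.5

16.5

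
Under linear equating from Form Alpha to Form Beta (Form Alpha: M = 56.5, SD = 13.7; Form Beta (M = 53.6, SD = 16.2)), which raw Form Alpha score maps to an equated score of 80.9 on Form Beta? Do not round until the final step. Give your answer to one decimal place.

79.6

Invert y = (SD_Y/SD_X)(x − M_X) + M_Y:
x = (SD_X/SD_Y)(y − M_Y) + M_X = (13.7/16.2)(80.9 − 53.6) + 56.5
x = 0.845679 × 27.300 + 56.5 = 79.6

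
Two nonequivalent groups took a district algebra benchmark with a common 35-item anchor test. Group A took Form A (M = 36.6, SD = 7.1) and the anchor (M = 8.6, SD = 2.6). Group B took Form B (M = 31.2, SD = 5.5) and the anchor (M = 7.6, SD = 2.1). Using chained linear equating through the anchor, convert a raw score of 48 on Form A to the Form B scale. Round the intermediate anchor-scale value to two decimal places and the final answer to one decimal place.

44.7

Form A → anchor (Group A): v = (2.6/7.1)(48 − 36.6) + 8.6 = 12.77
anchor → Form B (Group B): y = (5.5/2.1)(12.77 − 7.6) + 31.2 = 44.7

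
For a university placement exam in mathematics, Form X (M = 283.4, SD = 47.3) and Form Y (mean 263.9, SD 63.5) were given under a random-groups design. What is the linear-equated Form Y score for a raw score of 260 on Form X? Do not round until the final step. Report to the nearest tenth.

Linear equating: y = (SD_Y/SD_X)(x − M_X) + M_Y
y = (63.5/47.3)(260 − 283.4) + 263.9
y = 1.342495 × -23.4 + 263.9 = -31.4144 + 263.9 = 232.5

232.5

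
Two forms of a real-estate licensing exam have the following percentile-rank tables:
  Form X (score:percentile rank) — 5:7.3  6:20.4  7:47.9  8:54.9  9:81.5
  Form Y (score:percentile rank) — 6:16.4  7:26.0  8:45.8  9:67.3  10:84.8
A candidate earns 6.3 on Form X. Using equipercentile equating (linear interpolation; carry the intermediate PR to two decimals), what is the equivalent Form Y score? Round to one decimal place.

PR of 6.3 on Form X: 20.4 + (6.3 − 6)/(7 − 6) × (47.9 − 20.4) = 28.65
On Form Y, PR 28.65 falls between score 7 (PR 26.0) and 8 (PR 45.8).
Interpolate: 7 + (28.65 − 26.0)/(45.8 − 26.0) × (8 − 7) = 7.1

7.1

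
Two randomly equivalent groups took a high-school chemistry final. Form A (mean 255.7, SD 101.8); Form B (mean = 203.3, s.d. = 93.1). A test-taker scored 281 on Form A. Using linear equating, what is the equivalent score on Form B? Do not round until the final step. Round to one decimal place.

226.4

Linear equating: y = (SD_Y/SD_X)(x − M_X) + M_Y
y = (93.1/101.8)(281 − 255.7) + 203.3
y = 0.914538 × 25.3 + 203.3 = 23.1378 + 203.3 = 226.4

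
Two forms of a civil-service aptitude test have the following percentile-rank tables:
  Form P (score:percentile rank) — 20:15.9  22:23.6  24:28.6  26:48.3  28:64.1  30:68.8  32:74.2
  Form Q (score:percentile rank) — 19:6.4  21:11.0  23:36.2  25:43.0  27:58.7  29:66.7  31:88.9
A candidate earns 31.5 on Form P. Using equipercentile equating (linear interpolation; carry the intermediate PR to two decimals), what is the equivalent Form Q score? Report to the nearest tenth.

PR of 31.5 on Form P: 68.8 + (31.5 − 30)/(32 − 30) × (74.2 − 68.8) = 72.85
On Form Q, PR 72.85 falls between score 29 (PR 66.7) and 31 (PR 88.9).
Interpolate: 29 + (72.85 − 66.7)/(88.9 − 66.7) × (31 − 29) = 29.6

29.6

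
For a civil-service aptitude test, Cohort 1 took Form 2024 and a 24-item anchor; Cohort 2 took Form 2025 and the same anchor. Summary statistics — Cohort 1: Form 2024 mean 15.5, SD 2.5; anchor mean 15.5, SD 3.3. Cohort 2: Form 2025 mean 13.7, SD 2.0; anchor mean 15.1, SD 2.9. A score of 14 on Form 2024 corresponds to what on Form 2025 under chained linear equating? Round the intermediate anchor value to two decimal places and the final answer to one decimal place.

Form 2024 → anchor (Cohort 1): v = (3.3/2.5)(14 − 15.5) + 15.5 = 13.52
anchor → Form 2025 (Cohort 2): y = (2.0/2.9)(13.52 − 15.1) + 13.7 = 12.6

12.6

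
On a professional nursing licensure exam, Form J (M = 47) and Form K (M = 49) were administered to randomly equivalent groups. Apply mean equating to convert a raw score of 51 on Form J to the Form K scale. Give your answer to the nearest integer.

Mean equating: y = x + (M_Y − M_X) = 51 + (49 − 47) = 53

53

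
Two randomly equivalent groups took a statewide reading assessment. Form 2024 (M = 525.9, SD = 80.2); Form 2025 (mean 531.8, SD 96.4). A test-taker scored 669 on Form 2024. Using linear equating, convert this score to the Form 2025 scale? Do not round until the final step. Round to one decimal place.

703.8

Linear equating: y = (SD_Y/SD_X)(x − M_X) + M_Y
y = (96.4/80.2)(669 − 525.9) + 531.8
y = 1.201995 × 143.1 + 531.8 = 172.0055 + 531.8 = 703.8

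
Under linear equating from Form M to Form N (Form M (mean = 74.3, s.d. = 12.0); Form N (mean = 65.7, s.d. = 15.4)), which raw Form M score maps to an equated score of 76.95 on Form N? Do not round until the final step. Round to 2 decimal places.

83.07

Invert y = (SD_Y/SD_X)(x − M_X) + M_Y:
x = (SD_X/SD_Y)(y − M_Y) + M_X = (12.0/15.4)(76.95 − 65.7) + 74.3
x = 0.779221 × 11.250 + 74.3 = 83.07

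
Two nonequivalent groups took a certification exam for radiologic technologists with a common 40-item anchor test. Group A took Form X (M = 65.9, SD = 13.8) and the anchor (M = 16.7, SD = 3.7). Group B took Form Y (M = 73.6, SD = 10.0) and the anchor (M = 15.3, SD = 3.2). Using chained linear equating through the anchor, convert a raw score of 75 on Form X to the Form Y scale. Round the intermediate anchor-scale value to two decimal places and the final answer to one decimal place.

85.6

Form X → anchor (Group A): v = (3.7/13.8)(75 − 65.9) + 16.7 = 19.14
anchor → Form Y (Group B): y = (10.0/3.2)(19.14 − 15.3) + 73.6 = 85.6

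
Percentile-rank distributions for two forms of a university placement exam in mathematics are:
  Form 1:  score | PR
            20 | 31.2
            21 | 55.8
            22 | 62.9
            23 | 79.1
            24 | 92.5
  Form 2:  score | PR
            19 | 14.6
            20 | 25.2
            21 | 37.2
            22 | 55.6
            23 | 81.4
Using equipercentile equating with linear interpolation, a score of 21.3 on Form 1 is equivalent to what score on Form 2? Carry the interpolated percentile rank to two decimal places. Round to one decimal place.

22.1

PR of 21.3 on Form 1: 55.8 + (21.3 − 21)/(22 − 21) × (62.9 − 55.8) = 57.93
On Form 2, PR 57.93 falls between score 22 (PR 55.6) and 23 (PR 81.4).
Interpolate: 22 + (57.93 − 55.6)/(81.4 − 55.6) × (23 − 22) = 22.1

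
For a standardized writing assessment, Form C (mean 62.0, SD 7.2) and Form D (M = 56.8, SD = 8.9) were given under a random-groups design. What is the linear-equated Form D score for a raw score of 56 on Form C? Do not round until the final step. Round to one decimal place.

49.4

Linear equating: y = (SD_Y/SD_X)(x − M_X) + M_Y
y = (8.9/7.2)(56 − 62.0) + 56.8
y = 1.236111 × -6.0 + 56.8 = -7.4167 + 56.8 = 49.4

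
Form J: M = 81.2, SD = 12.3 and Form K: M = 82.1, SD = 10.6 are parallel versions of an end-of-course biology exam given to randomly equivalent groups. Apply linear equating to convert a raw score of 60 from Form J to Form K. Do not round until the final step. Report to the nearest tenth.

63.8

Linear equating: y = (SD_Y/SD_X)(x − M_X) + M_Y
y = (10.6/12.3)(60 − 81.2) + 82.1
y = 0.861789 × -21.2 + 82.1 = -18.2699 + 82.1 = 63.8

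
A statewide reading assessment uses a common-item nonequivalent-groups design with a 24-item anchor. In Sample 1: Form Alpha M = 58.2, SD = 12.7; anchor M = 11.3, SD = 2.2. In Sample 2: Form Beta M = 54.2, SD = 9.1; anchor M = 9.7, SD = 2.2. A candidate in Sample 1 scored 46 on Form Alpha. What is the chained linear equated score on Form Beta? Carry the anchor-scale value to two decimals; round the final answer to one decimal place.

Form Alpha → anchor (Sample 1): v = (2.2/12.7)(46 − 58.2) + 11.3 = 9.19
anchor → Form Beta (Sample 2): y = (9.1/2.2)(9.19 − 9.7) + 54.2 = 52.1

52.1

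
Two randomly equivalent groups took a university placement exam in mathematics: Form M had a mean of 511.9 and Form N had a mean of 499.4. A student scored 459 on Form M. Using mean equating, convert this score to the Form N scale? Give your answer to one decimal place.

446.5

Mean equating: y = x + (M_Y − M_X) = 459 + (499.4 − 511.9) = 446.5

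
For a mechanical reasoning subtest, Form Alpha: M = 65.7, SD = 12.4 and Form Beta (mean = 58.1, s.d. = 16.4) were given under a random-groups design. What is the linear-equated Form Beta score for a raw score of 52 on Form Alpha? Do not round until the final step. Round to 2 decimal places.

39.98

Linear equating: y = (SD_Y/SD_X)(x − M_X) + M_Y
y = (16.4/12.4)(52 − 65.7) + 58.1
y = 1.322581 × -13.7 + 58.1 = -18.1194 + 58.1 = 39.98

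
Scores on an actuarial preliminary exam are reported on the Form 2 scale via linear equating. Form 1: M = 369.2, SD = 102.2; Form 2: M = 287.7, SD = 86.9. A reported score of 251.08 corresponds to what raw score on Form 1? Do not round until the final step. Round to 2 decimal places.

326.13

Invert y = (SD_Y/SD_X)(x − M_X) + M_Y:
x = (SD_X/SD_Y)(y − M_Y) + M_X = (102.2/86.9)(251.08 − 287.7) + 369.2
x = 1.176064 × -36.620 + 369.2 = 326.13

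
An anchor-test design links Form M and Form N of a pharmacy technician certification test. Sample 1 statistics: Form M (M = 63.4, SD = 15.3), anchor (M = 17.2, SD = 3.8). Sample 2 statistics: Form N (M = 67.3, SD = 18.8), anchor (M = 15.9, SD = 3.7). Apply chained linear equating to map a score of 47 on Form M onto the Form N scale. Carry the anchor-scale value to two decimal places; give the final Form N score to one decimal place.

Form M → anchor (Sample 1): v = (3.8/15.3)(47 − 63.4) + 17.2 = 13.13
anchor → Form N (Sample 2): y = (18.8/3.7)(13.13 − 15.9) + 67.3 = 53.2

53.2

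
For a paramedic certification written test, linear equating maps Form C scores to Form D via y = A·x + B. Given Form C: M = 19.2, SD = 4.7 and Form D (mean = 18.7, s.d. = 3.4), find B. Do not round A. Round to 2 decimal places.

A = SD_Y / SD_X = 3.4 / 4.7 = 0.723404
B = M_Y − A·M_X = 18.7 − 0.723404 × 19.2 = 4.81

4.81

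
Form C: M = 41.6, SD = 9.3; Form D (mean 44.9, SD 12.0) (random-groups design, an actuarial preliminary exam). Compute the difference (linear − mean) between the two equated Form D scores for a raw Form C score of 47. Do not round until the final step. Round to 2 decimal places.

1.57

Mean-equated: 47 + (44.9 − 41.6) = 50.30
Linear-equated: (12.0/9.3)(47 − 41.6) + 44.9 = 51.868
Difference = 51.868 − 50.30 = 1.57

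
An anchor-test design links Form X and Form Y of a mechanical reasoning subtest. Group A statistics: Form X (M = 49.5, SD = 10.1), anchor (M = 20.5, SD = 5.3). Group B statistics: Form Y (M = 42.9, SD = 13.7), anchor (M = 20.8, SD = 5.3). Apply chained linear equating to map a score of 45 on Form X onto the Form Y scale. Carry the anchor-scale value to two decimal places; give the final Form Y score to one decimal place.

36.0

Form X → anchor (Group A): v = (5.3/10.1)(45 − 49.5) + 20.5 = 18.14
anchor → Form Y (Group B): y = (13.7/5.3)(18.14 − 20.8) + 42.9 = 36.0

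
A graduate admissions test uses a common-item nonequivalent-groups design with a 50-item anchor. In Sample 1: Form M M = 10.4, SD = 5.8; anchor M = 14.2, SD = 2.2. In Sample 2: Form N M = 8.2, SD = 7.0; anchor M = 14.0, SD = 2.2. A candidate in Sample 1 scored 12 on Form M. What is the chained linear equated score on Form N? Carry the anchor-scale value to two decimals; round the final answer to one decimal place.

10.8

Form M → anchor (Sample 1): v = (2.2/5.8)(12 − 10.4) + 14.2 = 14.81
anchor → Form N (Sample 2): y = (7.0/2.2)(14.81 − 14.0) + 8.2 = 10.8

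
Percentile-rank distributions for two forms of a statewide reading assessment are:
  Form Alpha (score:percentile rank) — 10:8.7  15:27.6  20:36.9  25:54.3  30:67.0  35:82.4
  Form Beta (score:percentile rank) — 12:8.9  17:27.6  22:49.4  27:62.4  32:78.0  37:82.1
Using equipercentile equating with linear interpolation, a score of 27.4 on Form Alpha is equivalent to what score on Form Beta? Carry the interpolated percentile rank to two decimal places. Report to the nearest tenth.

26.2

PR of 27.4 on Form Alpha: 54.3 + (27.4 − 25)/(30 − 25) × (67.0 − 54.3) = 60.40
On Form Beta, PR 60.40 falls between score 22 (PR 49.4) and 27 (PR 62.4).
Interpolate: 22 + (60.40 − 49.4)/(62.4 − 49.4) × (27 − 22) = 26.2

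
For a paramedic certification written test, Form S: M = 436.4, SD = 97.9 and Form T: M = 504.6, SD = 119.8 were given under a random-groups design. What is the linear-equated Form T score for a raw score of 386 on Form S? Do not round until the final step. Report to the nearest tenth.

442.9

Linear equating: y = (SD_Y/SD_X)(x − M_X) + M_Y
y = (119.8/97.9)(386 − 436.4) + 504.6
y = 1.223698 × -50.4 + 504.6 = -61.6744 + 504.6 = 442.9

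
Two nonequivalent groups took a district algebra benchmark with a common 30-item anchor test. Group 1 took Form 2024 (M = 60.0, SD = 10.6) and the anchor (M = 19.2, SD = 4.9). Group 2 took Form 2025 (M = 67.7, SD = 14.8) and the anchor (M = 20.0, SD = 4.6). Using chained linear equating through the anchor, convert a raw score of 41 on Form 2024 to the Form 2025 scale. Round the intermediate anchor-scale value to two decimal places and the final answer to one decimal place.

36.9

Form 2024 → anchor (Group 1): v = (4.9/10.6)(41 − 60.0) + 19.2 = 10.42
anchor → Form 2025 (Group 2): y = (14.8/4.6)(10.42 − 20.0) + 67.7 = 36.9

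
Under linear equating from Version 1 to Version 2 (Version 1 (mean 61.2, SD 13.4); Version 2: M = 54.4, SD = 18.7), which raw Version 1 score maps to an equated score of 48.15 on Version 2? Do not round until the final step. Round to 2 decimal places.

Invert y = (SD_Y/SD_X)(x − M_X) + M_Y:
x = (SD_X/SD_Y)(y − M_Y) + M_X = (13.4/18.7)(48.15 − 54.4) + 61.2
x = 0.716578 × -6.250 + 61.2 = 56.72

56.72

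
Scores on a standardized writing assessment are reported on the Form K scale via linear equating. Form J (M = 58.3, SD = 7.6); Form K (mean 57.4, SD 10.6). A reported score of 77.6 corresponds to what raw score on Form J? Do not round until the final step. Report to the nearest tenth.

72.8

Invert y = (SD_Y/SD_X)(x − M_X) + M_Y:
x = (SD_X/SD_Y)(y − M_Y) + M_X = (7.6/10.6)(77.6 − 57.4) + 58.3
x = 0.716981 × 20.200 + 58.3 = 72.8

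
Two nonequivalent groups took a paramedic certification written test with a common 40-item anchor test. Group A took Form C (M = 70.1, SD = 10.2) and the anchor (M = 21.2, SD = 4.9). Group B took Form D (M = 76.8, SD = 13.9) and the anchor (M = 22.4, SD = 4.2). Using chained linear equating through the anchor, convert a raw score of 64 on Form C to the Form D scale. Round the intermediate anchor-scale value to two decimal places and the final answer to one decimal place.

Form C → anchor (Group A): v = (4.9/10.2)(64 − 70.1) + 21.2 = 18.27
anchor → Form D (Group B): y = (13.9/4.2)(18.27 − 22.4) + 76.8 = 63.1

63.1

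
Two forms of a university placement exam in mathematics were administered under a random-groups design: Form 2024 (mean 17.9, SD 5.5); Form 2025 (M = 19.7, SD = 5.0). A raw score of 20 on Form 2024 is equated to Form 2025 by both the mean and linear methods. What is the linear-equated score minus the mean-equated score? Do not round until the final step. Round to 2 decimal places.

-0.19

Mean-equated: 20 + (19.7 − 17.9) = 21.80
Linear-equated: (5.0/5.5)(20 − 17.9) + 19.7 = 21.609
Difference = 21.609 − 21.80 = -0.19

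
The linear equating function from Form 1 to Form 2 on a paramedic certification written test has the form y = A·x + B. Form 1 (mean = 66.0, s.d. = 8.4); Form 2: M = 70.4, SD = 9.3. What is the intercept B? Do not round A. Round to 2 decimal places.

A = SD_Y / SD_X = 9.3 / 8.4 = 1.107143
B = M_Y − A·M_X = 70.4 − 1.107143 × 66.0 = -2.67

-2.67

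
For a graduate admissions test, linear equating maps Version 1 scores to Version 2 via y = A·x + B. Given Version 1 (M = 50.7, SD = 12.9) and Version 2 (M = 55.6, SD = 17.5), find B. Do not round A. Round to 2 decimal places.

A = SD_Y / SD_X = 17.5 / 12.9 = 1.356589
B = M_Y − A·M_X = 55.6 − 1.356589 × 50.7 = -13.18

-13.18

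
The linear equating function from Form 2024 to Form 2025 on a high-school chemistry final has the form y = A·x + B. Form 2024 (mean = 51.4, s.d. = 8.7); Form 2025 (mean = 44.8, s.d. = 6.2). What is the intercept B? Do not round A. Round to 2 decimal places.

A = SD_Y / SD_X = 6.2 / 8.7 = 0.712644
B = M_Y − A·M_X = 44.8 − 0.712644 × 51.4 = 8.17

8.17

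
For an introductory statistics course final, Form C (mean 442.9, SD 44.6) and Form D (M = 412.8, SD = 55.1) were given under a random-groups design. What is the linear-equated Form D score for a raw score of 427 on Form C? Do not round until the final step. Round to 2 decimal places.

Linear equating: y = (SD_Y/SD_X)(x − M_X) + M_Y
y = (55.1/44.6)(427 − 442.9) + 412.8
y = 1.235426 × -15.9 + 412.8 = -19.6433 + 412.8 = 393.16

393.16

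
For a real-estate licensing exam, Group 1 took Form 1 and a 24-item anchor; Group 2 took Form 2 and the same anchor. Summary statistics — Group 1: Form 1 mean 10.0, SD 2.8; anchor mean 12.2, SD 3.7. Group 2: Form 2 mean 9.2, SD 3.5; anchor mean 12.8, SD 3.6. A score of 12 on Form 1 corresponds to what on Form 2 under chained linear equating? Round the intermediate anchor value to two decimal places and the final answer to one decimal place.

11.2

Form 1 → anchor (Group 1): v = (3.7/2.8)(12 − 10.0) + 12.2 = 14.84
anchor → Form 2 (Group 2): y = (3.5/3.6)(14.84 − 12.8) + 9.2 = 11.2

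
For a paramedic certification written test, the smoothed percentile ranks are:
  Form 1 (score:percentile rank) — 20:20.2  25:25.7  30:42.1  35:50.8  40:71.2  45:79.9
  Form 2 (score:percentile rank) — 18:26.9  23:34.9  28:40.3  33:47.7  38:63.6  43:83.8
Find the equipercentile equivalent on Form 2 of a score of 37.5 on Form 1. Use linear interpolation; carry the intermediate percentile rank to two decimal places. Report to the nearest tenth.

PR of 37.5 on Form 1: 50.8 + (37.5 − 35)/(40 − 35) × (71.2 − 50.8) = 61.00
On Form 2, PR 61.00 falls between score 33 (PR 47.7) and 38 (PR 63.6).
Interpolate: 33 + (61.00 − 47.7)/(63.6 − 47.7) × (38 − 33) = 37.2

37.2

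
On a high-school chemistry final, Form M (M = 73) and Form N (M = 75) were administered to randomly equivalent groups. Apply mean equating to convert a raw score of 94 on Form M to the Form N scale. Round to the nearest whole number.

Mean equating: y = x + (M_Y − M_X) = 94 + (75 − 73) = 96

96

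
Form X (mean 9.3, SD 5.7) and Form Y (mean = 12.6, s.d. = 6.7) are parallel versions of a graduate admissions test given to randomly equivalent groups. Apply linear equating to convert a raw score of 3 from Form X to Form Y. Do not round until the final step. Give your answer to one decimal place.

5.2

Linear equating: y = (SD_Y/SD_X)(x − M_X) + M_Y
y = (6.7/5.7)(3 − 9.3) + 12.6
y = 1.175439 × -6.3 + 12.6 = -7.4053 + 12.6 = 5.2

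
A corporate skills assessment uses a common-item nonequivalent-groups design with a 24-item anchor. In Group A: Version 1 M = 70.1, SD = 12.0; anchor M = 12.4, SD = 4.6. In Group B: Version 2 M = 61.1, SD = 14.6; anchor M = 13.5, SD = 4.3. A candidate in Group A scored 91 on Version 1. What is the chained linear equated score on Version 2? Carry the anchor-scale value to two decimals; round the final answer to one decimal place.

Version 1 → anchor (Group A): v = (4.6/12.0)(91 − 70.1) + 12.4 = 20.41
anchor → Version 2 (Group B): y = (14.6/4.3)(20.41 − 13.5) + 61.1 = 84.6

84.6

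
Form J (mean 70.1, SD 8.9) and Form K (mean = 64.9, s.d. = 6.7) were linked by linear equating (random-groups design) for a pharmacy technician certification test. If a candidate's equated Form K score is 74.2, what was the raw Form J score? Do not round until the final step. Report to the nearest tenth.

82.5

Invert y = (SD_Y/SD_X)(x − M_X) + M_Y:
x = (SD_X/SD_Y)(y − M_Y) + M_X = (8.9/6.7)(74.2 − 64.9) + 70.1
x = 1.328358 × 9.300 + 70.1 = 82.5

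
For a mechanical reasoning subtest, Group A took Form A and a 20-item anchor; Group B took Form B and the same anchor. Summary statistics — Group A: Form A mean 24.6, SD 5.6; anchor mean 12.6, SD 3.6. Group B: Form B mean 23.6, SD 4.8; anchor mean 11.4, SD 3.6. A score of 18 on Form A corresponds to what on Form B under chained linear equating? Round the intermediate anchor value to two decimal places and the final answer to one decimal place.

19.5

Form A → anchor (Group A): v = (3.6/5.6)(18 − 24.6) + 12.6 = 8.36
anchor → Form B (Group B): y = (4.8/3.6)(8.36 − 11.4) + 23.6 = 19.5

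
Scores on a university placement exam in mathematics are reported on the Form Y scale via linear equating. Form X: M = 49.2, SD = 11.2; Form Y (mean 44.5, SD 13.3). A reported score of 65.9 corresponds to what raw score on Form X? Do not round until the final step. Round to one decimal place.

Invert y = (SD_Y/SD_X)(x − M_X) + M_Y:
x = (SD_X/SD_Y)(y − M_Y) + M_X = (11.2/13.3)(65.9 − 44.5) + 49.2
x = 0.842105 × 21.400 + 49.2 = 67.2

67.2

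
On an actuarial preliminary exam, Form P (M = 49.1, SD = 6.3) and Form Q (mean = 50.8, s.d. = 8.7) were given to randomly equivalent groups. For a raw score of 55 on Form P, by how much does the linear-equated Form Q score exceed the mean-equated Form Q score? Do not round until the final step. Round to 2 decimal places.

2.25

Mean-equated: 55 + (50.8 − 49.1) = 56.70
Linear-equated: (8.7/6.3)(55 − 49.1) + 50.8 = 58.948
Difference = 58.948 − 56.70 = 2.25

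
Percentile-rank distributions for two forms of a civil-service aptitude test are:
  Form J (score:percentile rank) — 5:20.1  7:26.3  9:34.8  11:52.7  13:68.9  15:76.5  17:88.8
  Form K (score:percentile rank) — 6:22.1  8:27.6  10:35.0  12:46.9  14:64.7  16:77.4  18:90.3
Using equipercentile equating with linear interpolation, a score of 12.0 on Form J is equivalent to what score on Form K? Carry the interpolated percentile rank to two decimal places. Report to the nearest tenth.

PR of 12.0 on Form J: 52.7 + (12.0 − 11)/(13 − 11) × (68.9 − 52.7) = 60.80
On Form K, PR 60.80 falls between score 12 (PR 46.9) and 14 (PR 64.7).
Interpolate: 12 + (60.80 − 46.9)/(64.7 − 46.9) × (14 − 12) = 13.6

13.6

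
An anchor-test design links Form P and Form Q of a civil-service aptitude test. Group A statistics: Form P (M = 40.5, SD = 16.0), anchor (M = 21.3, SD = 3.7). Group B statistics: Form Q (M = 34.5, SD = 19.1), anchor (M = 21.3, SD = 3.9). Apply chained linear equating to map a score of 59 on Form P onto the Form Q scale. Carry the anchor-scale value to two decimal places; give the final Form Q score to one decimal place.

55.5

Form P → anchor (Group A): v = (3.7/16.0)(59 − 40.5) + 21.3 = 25.58
anchor → Form Q (Group B): y = (19.1/3.9)(25.58 − 21.3) + 34.5 = 55.5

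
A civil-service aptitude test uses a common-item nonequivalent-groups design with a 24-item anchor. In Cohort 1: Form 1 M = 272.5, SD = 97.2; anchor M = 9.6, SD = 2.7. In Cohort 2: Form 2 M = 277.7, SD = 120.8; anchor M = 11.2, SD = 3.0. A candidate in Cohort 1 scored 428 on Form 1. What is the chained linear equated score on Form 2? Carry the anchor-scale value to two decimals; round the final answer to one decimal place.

Form 1 → anchor (Cohort 1): v = (2.7/97.2)(428 − 272.5) + 9.6 = 13.92
anchor → Form 2 (Cohort 2): y = (120.8/3.0)(13.92 − 11.2) + 277.7 = 387.2

387.2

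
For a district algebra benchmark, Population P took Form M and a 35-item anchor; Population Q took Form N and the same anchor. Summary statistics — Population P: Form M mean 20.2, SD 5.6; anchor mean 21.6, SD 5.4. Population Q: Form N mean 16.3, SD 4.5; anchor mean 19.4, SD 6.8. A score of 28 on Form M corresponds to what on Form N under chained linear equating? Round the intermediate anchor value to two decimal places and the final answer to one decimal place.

Form M → anchor (Population P): v = (5.4/5.6)(28 − 20.2) + 21.6 = 29.12
anchor → Form N (Population Q): y = (4.5/6.8)(29.12 − 19.4) + 16.3 = 22.7

22.7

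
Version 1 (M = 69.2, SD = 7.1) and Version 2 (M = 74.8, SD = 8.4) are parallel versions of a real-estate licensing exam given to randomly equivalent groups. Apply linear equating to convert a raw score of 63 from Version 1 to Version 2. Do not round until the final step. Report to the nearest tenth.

Linear equating: y = (SD_Y/SD_X)(x − M_X) + M_Y
y = (8.4/7.1)(63 − 69.2) + 74.8
y = 1.183099 × -6.2 + 74.8 = -7.3352 + 74.8 = 67.5

67.5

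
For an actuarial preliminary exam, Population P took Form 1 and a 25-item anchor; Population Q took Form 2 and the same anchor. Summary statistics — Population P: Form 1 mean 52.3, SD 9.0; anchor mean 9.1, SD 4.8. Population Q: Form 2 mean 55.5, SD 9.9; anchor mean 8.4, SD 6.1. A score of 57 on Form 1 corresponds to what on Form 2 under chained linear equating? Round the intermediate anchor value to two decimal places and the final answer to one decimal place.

Form 1 → anchor (Population P): v = (4.8/9.0)(57 − 52.3) + 9.1 = 11.61
anchor → Form 2 (Population Q): y = (9.9/6.1)(11.61 − 8.4) + 55.5 = 60.7

60.7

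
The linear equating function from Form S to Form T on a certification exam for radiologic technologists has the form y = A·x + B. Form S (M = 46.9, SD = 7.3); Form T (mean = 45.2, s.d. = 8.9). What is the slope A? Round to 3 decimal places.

1.219

A = SD_Y / SD_X = 8.9 / 7.3 = 1.219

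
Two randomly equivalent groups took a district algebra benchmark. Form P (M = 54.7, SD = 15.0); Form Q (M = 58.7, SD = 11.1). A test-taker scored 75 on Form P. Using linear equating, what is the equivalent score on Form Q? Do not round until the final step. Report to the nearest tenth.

Linear equating: y = (SD_Y/SD_X)(x − M_X) + M_Y
y = (11.1/15.0)(75 − 54.7) + 58.7
y = 0.740000 × 20.3 + 58.7 = 15.0220 + 58.7 = 73.7

73.7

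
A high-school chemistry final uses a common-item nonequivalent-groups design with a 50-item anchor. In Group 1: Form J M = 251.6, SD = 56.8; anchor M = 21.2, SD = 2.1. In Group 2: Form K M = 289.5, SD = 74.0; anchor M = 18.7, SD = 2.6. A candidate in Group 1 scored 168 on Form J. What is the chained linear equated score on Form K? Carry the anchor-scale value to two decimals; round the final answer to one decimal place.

Form J → anchor (Group 1): v = (2.1/56.8)(168 − 251.6) + 21.2 = 18.11
anchor → Form K (Group 2): y = (74.0/2.6)(18.11 − 18.7) + 289.5 = 272.7

272.7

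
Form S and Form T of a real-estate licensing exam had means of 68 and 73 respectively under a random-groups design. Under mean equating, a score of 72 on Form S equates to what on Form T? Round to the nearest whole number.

Mean equating: y = x + (M_Y − M_X) = 72 + (73 − 68) = 77

77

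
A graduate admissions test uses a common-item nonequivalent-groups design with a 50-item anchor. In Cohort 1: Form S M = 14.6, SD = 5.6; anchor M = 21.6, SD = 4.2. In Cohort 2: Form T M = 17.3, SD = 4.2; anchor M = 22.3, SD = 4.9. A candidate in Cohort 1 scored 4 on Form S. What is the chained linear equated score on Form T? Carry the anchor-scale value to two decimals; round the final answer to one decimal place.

9.9

Form S → anchor (Cohort 1): v = (4.2/5.6)(4 − 14.6) + 21.6 = 13.65
anchor → Form T (Cohort 2): y = (4.2/4.9)(13.65 − 22.3) + 17.3 = 9.9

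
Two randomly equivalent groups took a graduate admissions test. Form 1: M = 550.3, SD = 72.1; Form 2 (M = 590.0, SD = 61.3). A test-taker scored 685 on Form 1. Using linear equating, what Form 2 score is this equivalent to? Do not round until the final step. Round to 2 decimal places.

704.52

Linear equating: y = (SD_Y/SD_X)(x − M_X) + M_Y
y = (61.3/72.1)(685 − 550.3) + 590.0
y = 0.850208 × 134.7 + 590.0 = 114.5230 + 590.0 = 704.52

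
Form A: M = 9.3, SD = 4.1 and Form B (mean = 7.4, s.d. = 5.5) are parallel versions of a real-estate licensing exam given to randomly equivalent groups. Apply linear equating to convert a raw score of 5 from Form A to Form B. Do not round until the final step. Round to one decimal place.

1.6

Linear equating: y = (SD_Y/SD_X)(x − M_X) + M_Y
y = (5.5/4.1)(5 − 9.3) + 7.4
y = 1.341463 × -4.3 + 7.4 = -5.7683 + 7.4 = 1.6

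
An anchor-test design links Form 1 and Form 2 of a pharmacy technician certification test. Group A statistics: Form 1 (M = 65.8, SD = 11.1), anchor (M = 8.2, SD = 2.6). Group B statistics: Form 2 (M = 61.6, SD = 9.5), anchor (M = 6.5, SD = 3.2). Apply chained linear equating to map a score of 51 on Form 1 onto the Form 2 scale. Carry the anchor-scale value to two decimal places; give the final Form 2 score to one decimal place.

56.3

Form 1 → anchor (Group A): v = (2.6/11.1)(51 − 65.8) + 8.2 = 4.73
anchor → Form 2 (Group B): y = (9.5/3.2)(4.73 − 6.5) + 61.6 = 56.3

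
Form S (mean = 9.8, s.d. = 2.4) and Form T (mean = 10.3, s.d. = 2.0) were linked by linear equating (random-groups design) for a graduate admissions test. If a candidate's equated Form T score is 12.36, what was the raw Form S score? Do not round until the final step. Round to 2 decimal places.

12.27

Invert y = (SD_Y/SD_X)(x − M_X) + M_Y:
x = (SD_X/SD_Y)(y − M_Y) + M_X = (2.4/2.0)(12.36 − 10.3) + 9.8
x = 1.200000 × 2.060 + 9.8 = 12.27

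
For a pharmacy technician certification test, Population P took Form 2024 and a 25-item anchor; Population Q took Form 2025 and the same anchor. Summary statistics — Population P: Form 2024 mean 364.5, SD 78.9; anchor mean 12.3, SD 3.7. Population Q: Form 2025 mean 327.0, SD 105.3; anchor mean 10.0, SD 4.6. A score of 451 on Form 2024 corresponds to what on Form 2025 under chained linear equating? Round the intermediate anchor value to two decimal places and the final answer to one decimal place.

Form 2024 → anchor (Population P): v = (3.7/78.9)(451 − 364.5) + 12.3 = 16.36
anchor → Form 2025 (Population Q): y = (105.3/4.6)(16.36 − 10.0) + 327.0 = 472.6

472.6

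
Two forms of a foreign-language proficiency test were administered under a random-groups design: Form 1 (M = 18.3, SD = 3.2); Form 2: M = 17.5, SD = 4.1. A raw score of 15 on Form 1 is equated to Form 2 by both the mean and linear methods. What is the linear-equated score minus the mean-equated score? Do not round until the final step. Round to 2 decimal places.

-0.93

Mean-equated: 15 + (17.5 − 18.3) = 14.20
Linear-equated: (4.1/3.2)(15 − 18.3) + 17.5 = 13.272
Difference = 13.272 − 14.20 = -0.93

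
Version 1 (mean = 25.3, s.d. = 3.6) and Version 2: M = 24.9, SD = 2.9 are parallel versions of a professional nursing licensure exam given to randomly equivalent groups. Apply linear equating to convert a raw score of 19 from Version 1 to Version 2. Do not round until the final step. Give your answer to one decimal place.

Linear equating: y = (SD_Y/SD_X)(x − M_X) + M_Y
y = (2.9/3.6)(19 − 25.3) + 24.9
y = 0.805556 × -6.3 + 24.9 = -5.0750 + 24.9 = 19.8

19.8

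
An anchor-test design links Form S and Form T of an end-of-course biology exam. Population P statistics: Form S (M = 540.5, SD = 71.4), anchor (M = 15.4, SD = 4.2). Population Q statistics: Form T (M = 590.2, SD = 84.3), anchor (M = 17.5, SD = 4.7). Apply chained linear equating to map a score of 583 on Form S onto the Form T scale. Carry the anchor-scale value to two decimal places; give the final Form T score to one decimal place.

Form S → anchor (Population P): v = (4.2/71.4)(583 − 540.5) + 15.4 = 17.90
anchor → Form T (Population Q): y = (84.3/4.7)(17.90 − 17.5) + 590.2 = 597.4

597.4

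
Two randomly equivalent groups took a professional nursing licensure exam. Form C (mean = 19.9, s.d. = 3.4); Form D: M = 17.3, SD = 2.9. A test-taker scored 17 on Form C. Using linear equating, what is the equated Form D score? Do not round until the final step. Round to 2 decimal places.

14.83

Linear equating: y = (SD_Y/SD_X)(x − M_X) + M_Y
y = (2.9/3.4)(17 − 19.9) + 17.3
y = 0.852941 × -2.9 + 17.3 = -2.4735 + 17.3 = 14.83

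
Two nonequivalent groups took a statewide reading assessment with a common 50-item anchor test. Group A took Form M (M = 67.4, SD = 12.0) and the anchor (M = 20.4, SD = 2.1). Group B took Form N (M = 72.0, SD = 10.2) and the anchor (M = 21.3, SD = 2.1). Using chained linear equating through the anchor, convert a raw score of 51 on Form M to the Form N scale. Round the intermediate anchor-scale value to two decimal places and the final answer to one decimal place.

Form M → anchor (Group A): v = (2.1/12.0)(51 − 67.4) + 20.4 = 17.53
anchor → Form N (Group B): y = (10.2/2.1)(17.53 − 21.3) + 72.0 = 53.7

53.7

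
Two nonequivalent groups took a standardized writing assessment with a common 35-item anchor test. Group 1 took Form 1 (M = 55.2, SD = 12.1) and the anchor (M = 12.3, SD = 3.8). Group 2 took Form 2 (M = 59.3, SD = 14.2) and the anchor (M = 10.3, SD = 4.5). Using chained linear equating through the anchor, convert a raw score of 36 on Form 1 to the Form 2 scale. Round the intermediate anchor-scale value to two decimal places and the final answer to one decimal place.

Form 1 → anchor (Group 1): v = (3.8/12.1)(36 − 55.2) + 12.3 = 6.27
anchor → Form 2 (Group 2): y = (14.2/4.5)(6.27 − 10.3) + 59.3 = 46.6

46.6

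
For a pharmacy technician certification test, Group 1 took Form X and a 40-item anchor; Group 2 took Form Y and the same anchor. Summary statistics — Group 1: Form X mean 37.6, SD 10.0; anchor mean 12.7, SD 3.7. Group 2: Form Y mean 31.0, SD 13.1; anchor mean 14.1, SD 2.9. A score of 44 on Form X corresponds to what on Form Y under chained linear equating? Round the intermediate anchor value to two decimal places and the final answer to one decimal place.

35.4

Form X → anchor (Group 1): v = (3.7/10.0)(44 − 37.6) + 12.7 = 15.07
anchor → Form Y (Group 2): y = (13.1/2.9)(15.07 − 14.1) + 31.0 = 35.4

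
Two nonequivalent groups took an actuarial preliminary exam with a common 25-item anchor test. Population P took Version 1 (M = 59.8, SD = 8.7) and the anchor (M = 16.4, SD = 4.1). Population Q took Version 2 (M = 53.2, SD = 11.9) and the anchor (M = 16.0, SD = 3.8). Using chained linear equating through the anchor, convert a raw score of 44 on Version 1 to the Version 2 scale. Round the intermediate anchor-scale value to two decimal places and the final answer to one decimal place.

31.1

Version 1 → anchor (Population P): v = (4.1/8.7)(44 − 59.8) + 16.4 = 8.95
anchor → Version 2 (Population Q): y = (11.9/3.8)(8.95 − 16.0) + 53.2 = 31.1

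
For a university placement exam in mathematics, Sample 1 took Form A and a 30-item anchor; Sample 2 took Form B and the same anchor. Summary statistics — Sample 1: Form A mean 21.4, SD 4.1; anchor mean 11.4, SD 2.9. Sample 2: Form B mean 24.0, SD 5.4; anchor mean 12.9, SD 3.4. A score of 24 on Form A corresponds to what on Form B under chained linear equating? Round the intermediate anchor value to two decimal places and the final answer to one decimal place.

Form A → anchor (Sample 1): v = (2.9/4.1)(24 − 21.4) + 11.4 = 13.24
anchor → Form B (Sample 2): y = (5.4/3.4)(13.24 − 12.9) + 24.0 = 24.5

24.5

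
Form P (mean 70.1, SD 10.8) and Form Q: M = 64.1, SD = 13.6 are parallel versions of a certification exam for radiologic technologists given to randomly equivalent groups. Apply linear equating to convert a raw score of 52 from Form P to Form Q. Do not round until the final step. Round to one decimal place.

41.3

Linear equating: y = (SD_Y/SD_X)(x − M_X) + M_Y
y = (13.6/10.8)(52 − 70.1) + 64.1
y = 1.259259 × -18.1 + 64.1 = -22.7926 + 64.1 = 41.3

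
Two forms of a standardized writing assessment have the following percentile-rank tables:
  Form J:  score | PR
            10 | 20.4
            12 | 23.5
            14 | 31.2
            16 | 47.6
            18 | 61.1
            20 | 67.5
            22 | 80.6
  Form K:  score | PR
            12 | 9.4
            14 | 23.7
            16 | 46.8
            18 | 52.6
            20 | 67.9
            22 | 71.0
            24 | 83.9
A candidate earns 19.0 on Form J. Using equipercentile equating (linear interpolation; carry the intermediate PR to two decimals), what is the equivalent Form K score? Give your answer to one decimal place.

PR of 19.0 on Form J: 61.1 + (19.0 − 18)/(20 − 18) × (67.5 − 61.1) = 64.30
On Form K, PR 64.30 falls between score 18 (PR 52.6) and 20 (PR 67.9).
Interpolate: 18 + (64.30 − 52.6)/(67.9 − 52.6) × (20 − 18) = 19.5

19.5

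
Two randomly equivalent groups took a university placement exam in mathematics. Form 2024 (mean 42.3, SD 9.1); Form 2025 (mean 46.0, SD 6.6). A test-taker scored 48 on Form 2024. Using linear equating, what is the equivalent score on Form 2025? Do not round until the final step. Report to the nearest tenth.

50.1

Linear equating: y = (SD_Y/SD_X)(x − M_X) + M_Y
y = (6.6/9.1)(48 − 42.3) + 46.0
y = 0.725275 × 5.7 + 46.0 = 4.1341 + 46.0 = 50.1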